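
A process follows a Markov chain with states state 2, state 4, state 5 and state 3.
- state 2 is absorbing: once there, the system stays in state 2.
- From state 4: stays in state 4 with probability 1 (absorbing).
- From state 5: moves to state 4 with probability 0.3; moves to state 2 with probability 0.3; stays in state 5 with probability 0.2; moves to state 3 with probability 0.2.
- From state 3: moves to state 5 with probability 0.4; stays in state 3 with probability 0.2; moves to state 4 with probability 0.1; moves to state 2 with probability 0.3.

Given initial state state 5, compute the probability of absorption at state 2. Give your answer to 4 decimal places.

Let h(s) be the probability of absorption at state 2 starting from transient state s. Then h(state 2) = 1 and h(state 4) = 0. By first-step analysis:
h(state 5) = 0.3·1 + 0.3·0 + 0.2·h(state 5) + 0.2·h(state 3)
h(state 3) = 0.3·1 + 0.1·0 + 0.4·h(state 5) + 0.2·h(state 3)
Solving: h(state 5) = 0.5357, h(state 3) = 0.6429.
Starting from state 5, the probability is 0.5357.

0.5357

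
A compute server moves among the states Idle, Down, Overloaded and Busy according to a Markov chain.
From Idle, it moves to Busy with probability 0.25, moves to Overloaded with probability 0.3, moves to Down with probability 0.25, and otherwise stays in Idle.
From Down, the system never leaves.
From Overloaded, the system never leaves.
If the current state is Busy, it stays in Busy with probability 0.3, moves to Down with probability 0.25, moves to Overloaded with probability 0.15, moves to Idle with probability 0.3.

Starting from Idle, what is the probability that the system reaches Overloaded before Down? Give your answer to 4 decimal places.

0.5103

Let h(s) be the probability of absorption at Overloaded starting from transient state s. Then h(Overloaded) = 1 and h(Down) = 0. By first-step analysis:
h(Idle) = 0.2·h(Idle) + 0.25·0 + 0.3·1 + 0.25·h(Busy)
h(Busy) = 0.3·h(Idle) + 0.25·0 + 0.15·1 + 0.3·h(Busy)
Solving: h(Idle) = 0.5103, h(Busy) = 0.4330.
Starting from Idle, the probability is 0.5103.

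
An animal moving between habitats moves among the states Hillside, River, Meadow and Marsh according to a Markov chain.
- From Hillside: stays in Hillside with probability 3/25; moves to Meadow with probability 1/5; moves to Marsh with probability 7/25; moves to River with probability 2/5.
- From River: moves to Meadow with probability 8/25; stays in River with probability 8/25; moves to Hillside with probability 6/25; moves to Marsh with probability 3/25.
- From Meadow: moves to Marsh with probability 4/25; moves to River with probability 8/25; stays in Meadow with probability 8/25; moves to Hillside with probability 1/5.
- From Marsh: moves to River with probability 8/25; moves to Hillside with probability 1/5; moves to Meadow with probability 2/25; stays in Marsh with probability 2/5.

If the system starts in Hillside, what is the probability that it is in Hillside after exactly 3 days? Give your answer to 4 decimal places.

Propagate the distribution vector 3 days from Hillside.
After 0 days: (1.0000, 0.0000, 0.0000, 0.0000)
After 1 day: (0.1200, 0.4000, 0.2000, 0.2800)
After 2 days: (0.2064, 0.3296, 0.2384, 0.2256)
After 3 days: (0.1967, 0.3365, 0.2411, 0.2257)
P(in Hillside after 3 days) = 0.1967

0.1967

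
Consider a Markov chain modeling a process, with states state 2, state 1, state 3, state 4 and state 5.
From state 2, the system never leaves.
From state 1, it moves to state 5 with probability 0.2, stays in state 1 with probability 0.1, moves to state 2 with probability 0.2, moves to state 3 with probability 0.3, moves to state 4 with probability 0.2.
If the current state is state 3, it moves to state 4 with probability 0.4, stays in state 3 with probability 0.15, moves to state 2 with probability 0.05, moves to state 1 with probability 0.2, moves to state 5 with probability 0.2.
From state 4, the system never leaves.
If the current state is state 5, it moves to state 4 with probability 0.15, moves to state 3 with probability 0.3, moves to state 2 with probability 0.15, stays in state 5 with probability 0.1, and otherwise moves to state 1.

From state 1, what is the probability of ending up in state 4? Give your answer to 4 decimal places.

Let h(s) be the probability of absorption at state 4 starting from transient state s. Then h(state 4) = 1 and h(state 2) = 0. By first-step analysis:
h(state 1) = 0.2·0 + 0.1·h(state 1) + 0.3·h(state 3) + 0.2·1 + 0.2·h(state 5)
h(state 3) = 0.05·0 + 0.2·h(state 1) + 0.15·h(state 3) + 0.4·1 + 0.2·h(state 5)
h(state 5) = 0.15·0 + 0.3·h(state 1) + 0.3·h(state 3) + 0.15·1 + 0.1·h(state 5)
Solving: h(state 1) = 0.6156, h(state 3) = 0.7628, h(state 5) = 0.6261.
Starting from state 1, the probability is 0.6156.

0.6156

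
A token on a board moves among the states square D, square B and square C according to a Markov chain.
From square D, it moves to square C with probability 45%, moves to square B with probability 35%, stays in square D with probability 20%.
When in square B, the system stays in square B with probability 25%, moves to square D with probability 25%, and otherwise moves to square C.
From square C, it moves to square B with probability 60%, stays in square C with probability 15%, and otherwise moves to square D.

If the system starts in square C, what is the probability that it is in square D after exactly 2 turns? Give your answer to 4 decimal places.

Sum over the intermediate state after 1 turn:
P = P(square C→square D)·P(square D→square D) + P(square C→square B)·P(square B→square D) + P(square C→square C)·P(square C→square D)
  = 0.25×0.2 + 0.6×0.25 + 0.15×0.25
  = 0.0500 + 0.1500 + 0.0375 = 0.2375

0.2375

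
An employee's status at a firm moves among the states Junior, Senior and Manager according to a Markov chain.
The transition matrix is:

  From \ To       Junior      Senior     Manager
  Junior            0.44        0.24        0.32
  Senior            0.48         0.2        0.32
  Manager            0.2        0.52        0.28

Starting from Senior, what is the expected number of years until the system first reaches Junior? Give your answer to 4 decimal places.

Let t(s) be the expected number of years to first reach Junior from state s, with t(Junior) = 0. Conditioning on the first year:
t(Senior) = 1 + 0.2·t(Senior) + 0.32·t(Manager)
t(Manager) = 1 + 0.52·t(Senior) + 0.28·t(Manager)
Solving: t(Senior) = 2.5391, t(Manager) = 3.2227.
Expected years from Senior to Junior: 2.5391.

2.5391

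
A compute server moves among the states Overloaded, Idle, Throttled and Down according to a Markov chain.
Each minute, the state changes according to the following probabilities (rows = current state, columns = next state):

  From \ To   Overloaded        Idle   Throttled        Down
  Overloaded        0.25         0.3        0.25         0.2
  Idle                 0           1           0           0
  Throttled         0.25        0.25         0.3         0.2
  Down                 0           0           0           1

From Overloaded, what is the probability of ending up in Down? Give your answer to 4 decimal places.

0.4108

Let h(s) be the probability of absorption at Down starting from transient state s. Then h(Down) = 1 and h(Idle) = 0. By first-step analysis:
h(Overloaded) = 0.25·h(Overloaded) + 0.3·0 + 0.25·h(Throttled) + 0.2·1
h(Throttled) = 0.25·h(Overloaded) + 0.25·0 + 0.3·h(Throttled) + 0.2·1
Solving: h(Overloaded) = 0.4108, h(Throttled) = 0.4324.
Starting from Overloaded, the probability is 0.4108.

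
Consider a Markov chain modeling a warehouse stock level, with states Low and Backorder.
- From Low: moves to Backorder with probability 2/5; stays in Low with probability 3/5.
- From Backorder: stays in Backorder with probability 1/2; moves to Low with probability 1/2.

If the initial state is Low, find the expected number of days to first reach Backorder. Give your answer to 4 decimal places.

Let t(s) be the expected number of days to first reach Backorder from state s, with t(Backorder) = 0. Conditioning on the first day:
t(Low) = 1 + 0.6·t(Low)
Solving: t(Low) = 2.5000.
Expected days from Low to Backorder: 2.5000.

2.5000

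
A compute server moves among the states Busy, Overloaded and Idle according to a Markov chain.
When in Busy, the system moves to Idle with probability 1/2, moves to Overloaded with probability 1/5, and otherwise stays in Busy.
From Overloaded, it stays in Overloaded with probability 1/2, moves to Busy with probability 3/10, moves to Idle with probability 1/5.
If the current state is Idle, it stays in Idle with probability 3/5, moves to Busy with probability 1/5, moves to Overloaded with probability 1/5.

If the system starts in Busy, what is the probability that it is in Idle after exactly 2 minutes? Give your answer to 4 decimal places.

0.4900

Sum over the intermediate state after 1 minute:
P = P(Busy→Busy)·P(Busy→Idle) + P(Busy→Overloaded)·P(Overloaded→Idle) + P(Busy→Idle)·P(Idle→Idle)
  = 0.3×0.5 + 0.2×0.2 + 0.5×0.6
  = 0.1500 + 0.0400 + 0.3000 = 0.4900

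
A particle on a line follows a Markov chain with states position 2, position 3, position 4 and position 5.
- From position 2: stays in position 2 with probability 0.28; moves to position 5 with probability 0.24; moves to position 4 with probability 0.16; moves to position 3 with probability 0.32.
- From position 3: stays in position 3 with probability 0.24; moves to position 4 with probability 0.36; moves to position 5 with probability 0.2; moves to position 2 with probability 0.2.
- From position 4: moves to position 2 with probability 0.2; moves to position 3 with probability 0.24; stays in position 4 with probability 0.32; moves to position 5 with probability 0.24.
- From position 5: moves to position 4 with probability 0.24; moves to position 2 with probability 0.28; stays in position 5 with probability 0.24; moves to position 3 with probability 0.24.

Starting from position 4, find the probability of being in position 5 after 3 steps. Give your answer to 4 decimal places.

0.2298

Propagate the distribution vector 3 steps from position 4.
After 0 steps: (0.0000, 0.0000, 1.0000, 0.0000)
After 1 step: (0.2000, 0.2400, 0.3200, 0.2400)
After 2 steps: (0.2352, 0.2560, 0.2784, 0.2304)
After 3 steps: (0.2372, 0.2588, 0.2742, 0.2298)
P(in position 5 after 3 steps) = 0.2298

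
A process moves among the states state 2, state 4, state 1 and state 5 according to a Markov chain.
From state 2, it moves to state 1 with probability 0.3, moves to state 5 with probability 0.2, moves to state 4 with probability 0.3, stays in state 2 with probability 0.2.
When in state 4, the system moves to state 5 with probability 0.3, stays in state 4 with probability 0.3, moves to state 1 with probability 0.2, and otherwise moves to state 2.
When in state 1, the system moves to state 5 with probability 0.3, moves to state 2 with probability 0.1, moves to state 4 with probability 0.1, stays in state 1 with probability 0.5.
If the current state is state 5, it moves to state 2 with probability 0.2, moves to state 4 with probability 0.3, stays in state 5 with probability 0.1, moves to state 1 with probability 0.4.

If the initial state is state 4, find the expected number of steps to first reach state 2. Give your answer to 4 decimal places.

6.0870

Let t(s) be the expected number of steps to first reach state 2 from state s, with t(state 2) = 0. Conditioning on the first step:
t(state 4) = 1 + 0.3·t(state 4) + 0.2·t(state 1) + 0.3·t(state 5)
t(state 1) = 1 + 0.1·t(state 4) + 0.5·t(state 1) + 0.3·t(state 5)
t(state 5) = 1 + 0.3·t(state 4) + 0.4·t(state 1) + 0.1·t(state 5)
Solving: t(state 4) = 6.0870, t(state 1) = 6.9565, t(state 5) = 6.2319.
Expected steps from state 4 to state 2: 6.0870.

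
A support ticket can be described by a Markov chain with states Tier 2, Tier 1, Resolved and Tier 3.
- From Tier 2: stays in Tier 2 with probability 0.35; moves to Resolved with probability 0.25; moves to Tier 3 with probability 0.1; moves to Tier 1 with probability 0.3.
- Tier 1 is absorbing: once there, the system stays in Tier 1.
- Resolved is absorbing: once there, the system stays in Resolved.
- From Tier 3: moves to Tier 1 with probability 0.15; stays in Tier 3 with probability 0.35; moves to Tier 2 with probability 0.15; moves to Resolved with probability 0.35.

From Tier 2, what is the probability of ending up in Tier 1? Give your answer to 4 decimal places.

0.5153

Let h(s) be the probability of absorption at Tier 1 starting from transient state s. Then h(Tier 1) = 1 and h(Resolved) = 0. By first-step analysis:
h(Tier 2) = 0.35·h(Tier 2) + 0.3·1 + 0.25·0 + 0.1·h(Tier 3)
h(Tier 3) = 0.15·h(Tier 2) + 0.15·1 + 0.35·0 + 0.35·h(Tier 3)
Solving: h(Tier 2) = 0.5153, h(Tier 3) = 0.3497.
Starting from Tier 2, the probability is 0.5153.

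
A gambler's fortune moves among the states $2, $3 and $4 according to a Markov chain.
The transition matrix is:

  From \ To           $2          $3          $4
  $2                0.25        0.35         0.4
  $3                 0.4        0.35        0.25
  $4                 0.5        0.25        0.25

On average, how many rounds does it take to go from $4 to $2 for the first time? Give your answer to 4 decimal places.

2.1176

Let t(s) be the expected number of rounds to first reach $2 from state s, with t($2) = 0. Conditioning on the first round:
t($3) = 1 + 0.35·t($3) + 0.25·t($4)
t($4) = 1 + 0.25·t($3) + 0.25·t($4)
Solving: t($3) = 2.3529, t($4) = 2.1176.
Expected rounds from $4 to $2: 2.1176.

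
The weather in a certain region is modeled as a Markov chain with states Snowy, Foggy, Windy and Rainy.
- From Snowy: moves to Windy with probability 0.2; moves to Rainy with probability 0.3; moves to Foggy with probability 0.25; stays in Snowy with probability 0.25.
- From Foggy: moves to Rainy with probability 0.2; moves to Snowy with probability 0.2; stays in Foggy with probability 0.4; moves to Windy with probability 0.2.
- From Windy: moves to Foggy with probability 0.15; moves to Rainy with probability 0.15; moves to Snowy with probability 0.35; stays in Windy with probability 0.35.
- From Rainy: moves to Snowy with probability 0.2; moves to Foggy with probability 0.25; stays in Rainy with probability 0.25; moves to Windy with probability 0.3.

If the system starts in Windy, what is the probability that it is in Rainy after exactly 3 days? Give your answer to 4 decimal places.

0.2249

Propagate the distribution vector 3 days from Windy.
After 0 days: (0.0000, 0.0000, 1.0000, 0.0000)
After 1 day: (0.3500, 0.1500, 0.3500, 0.1500)
After 2 days: (0.2700, 0.2375, 0.2675, 0.2250)
After 3 days: (0.2536, 0.2589, 0.2626, 0.2249)
P(in Rainy after 3 days) = 0.2249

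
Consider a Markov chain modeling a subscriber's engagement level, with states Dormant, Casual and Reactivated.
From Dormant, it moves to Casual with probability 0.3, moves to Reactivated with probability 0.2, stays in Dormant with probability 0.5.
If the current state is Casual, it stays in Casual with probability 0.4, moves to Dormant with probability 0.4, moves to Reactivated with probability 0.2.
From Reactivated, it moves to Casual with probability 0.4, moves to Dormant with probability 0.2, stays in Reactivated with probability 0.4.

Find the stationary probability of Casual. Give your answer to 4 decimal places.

0.3611

Let the stationary distribution be π with π = πP and π_1 + π_2 + π_3 = 1.
π_1 = 0.5·π_1 + 0.4·π_2 + 0.2·π_3
π_2 = 0.3·π_1 + 0.4·π_2 + 0.4·π_3
Solving with the normalization constraint gives π = (0.3889, 0.3611, 0.2500).
So the stationary probability of Casual is 0.3611.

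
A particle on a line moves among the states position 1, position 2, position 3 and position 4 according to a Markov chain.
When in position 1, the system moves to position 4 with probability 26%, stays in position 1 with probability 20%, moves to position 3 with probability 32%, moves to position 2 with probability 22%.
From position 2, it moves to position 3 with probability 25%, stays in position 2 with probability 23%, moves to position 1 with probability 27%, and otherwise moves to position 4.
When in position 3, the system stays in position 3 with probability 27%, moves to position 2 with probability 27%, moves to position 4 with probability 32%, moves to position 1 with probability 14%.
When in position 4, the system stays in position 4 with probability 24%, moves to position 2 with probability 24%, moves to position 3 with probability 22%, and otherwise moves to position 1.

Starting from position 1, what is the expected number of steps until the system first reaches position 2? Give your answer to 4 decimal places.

4.1776

Let t(s) be the expected number of steps to first reach position 2 from state s, with t(position 2) = 0. Conditioning on the first step:
t(position 1) = 1 + 0.2·t(position 1) + 0.32·t(position 3) + 0.26·t(position 4)
t(position 3) = 1 + 0.14·t(position 1) + 0.27·t(position 3) + 0.32·t(position 4)
t(position 4) = 1 + 0.3·t(position 1) + 0.22·t(position 3) + 0.24·t(position 4)
Solving: t(position 1) = 4.1776, t(position 3) = 3.9751, t(position 4) = 4.1155.
Expected steps from position 1 to position 2: 4.1776.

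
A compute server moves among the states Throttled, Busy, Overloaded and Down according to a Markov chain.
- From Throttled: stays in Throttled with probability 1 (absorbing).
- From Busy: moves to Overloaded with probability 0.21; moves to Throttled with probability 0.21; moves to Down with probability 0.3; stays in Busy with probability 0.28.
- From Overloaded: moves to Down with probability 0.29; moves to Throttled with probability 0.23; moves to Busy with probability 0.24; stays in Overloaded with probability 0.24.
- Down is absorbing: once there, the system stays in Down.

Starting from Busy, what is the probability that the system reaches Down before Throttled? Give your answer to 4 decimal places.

Let h(s) be the probability of absorption at Down starting from transient state s. Then h(Down) = 1 and h(Throttled) = 0. By first-step analysis:
h(Busy) = 0.21·0 + 0.28·h(Busy) + 0.21·h(Overloaded) + 0.3·1
h(Overloaded) = 0.23·0 + 0.24·h(Busy) + 0.24·h(Overloaded) + 0.29·1
Solving: h(Busy) = 0.5815, h(Overloaded) = 0.5652.
Starting from Busy, the probability is 0.5815.

0.5815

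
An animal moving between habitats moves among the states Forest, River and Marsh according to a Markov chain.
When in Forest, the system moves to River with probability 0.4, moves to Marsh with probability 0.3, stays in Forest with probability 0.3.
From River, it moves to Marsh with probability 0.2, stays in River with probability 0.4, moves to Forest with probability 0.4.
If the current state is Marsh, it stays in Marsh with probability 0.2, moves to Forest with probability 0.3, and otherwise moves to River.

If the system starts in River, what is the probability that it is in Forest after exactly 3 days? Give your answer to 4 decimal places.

Propagate the distribution vector 3 days from River.
After 0 days: (0.0000, 1.0000, 0.0000)
After 1 day: (0.4000, 0.4000, 0.2000)
After 2 days: (0.3400, 0.4200, 0.2400)
After 3 days: (0.3420, 0.4240, 0.2340)
P(in Forest after 3 days) = 0.3420

0.3420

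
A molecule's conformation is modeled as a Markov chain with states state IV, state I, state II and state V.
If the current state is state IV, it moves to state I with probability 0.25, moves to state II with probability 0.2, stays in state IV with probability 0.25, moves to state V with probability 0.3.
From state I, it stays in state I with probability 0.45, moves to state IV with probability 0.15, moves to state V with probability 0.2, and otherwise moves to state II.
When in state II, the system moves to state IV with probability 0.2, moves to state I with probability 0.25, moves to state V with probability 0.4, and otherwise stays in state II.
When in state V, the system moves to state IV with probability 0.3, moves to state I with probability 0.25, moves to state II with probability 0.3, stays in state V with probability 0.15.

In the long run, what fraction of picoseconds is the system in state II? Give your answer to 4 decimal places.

Let the stationary distribution be π with π = πP and π_1 + π_2 + π_3 + π_4 = 1.
π_1 = 0.25·π_1 + 0.15·π_2 + 0.2·π_3 + 0.3·π_4
π_2 = 0.25·π_1 + 0.45·π_2 + 0.25·π_3 + 0.25·π_4
π_3 = 0.2·π_1 + 0.2·π_2 + 0.15·π_3 + 0.3·π_4
Solving with the normalization constraint gives π = (0.2206, 0.3125, 0.2145, 0.2523).
So the stationary probability of state II is 0.2145.

0.2145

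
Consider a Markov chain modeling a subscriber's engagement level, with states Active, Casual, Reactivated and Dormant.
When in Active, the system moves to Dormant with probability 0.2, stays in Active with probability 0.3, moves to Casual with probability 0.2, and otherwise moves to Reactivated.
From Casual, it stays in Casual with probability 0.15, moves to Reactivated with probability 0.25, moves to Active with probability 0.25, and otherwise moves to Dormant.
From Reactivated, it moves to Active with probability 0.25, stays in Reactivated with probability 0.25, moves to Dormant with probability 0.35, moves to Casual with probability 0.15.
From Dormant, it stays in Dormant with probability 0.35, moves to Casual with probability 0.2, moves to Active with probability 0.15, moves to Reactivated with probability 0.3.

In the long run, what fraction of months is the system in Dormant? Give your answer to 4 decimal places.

0.3155

Let the stationary distribution be π with π = πP and π_1 + π_2 + π_3 + π_4 = 1.
π_1 = 0.3·π_1 + 0.25·π_2 + 0.25·π_3 + 0.15·π_4
π_2 = 0.2·π_1 + 0.15·π_2 + 0.15·π_3 + 0.2·π_4
π_3 = 0.3·π_1 + 0.25·π_2 + 0.25·π_3 + 0.3·π_4
Solving with the normalization constraint gives π = (0.2299, 0.1773, 0.2773, 0.3155).
So the stationary probability of Dormant is 0.3155.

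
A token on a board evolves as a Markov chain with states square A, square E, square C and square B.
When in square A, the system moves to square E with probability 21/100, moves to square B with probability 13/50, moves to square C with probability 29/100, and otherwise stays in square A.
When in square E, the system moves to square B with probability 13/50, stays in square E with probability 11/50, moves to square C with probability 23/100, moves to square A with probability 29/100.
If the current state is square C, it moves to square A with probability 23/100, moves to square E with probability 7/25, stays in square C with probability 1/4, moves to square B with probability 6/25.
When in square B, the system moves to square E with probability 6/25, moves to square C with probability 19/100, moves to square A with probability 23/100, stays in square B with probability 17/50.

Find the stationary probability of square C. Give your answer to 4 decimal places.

0.2385

Let the stationary distribution be π with π = πP and π_1 + π_2 + π_3 + π_4 = 1.
π_1 = 0.24·π_1 + 0.29·π_2 + 0.23·π_3 + 0.23·π_4
π_2 = 0.21·π_1 + 0.22·π_2 + 0.28·π_3 + 0.24·π_4
π_3 = 0.29·π_1 + 0.23·π_2 + 0.25·π_3 + 0.19·π_4
Solving with the normalization constraint gives π = (0.2467, 0.2374, 0.2385, 0.2774).
So the stationary probability of square C is 0.2385.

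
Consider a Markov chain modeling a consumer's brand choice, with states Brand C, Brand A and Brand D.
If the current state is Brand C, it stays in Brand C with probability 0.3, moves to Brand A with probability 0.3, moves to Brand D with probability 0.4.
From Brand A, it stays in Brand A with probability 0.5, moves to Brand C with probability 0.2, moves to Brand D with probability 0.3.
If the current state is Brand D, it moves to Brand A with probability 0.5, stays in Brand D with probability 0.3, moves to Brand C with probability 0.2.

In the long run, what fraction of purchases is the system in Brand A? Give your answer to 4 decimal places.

Let the stationary distribution be π with π = πP and π_1 + π_2 + π_3 = 1.
π_1 = 0.3·π_1 + 0.2·π_2 + 0.2·π_3
π_2 = 0.3·π_1 + 0.5·π_2 + 0.5·π_3
Solving with the normalization constraint gives π = (0.2222, 0.4556, 0.3222).
So the stationary probability of Brand A is 0.4556.

0.4556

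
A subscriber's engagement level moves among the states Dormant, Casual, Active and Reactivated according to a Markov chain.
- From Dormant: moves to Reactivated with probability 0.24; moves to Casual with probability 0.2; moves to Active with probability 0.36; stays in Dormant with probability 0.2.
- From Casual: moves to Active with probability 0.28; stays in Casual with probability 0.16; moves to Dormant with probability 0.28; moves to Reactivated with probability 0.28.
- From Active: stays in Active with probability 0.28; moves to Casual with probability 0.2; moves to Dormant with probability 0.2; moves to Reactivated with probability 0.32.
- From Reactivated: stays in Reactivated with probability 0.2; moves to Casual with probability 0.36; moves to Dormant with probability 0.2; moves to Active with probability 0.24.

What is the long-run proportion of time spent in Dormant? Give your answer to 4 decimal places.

Let the stationary distribution be π with π = πP and π_1 + π_2 + π_3 + π_4 = 1.
π_1 = 0.2·π_1 + 0.28·π_2 + 0.2·π_3 + 0.2·π_4
π_2 = 0.2·π_1 + 0.16·π_2 + 0.2·π_3 + 0.36·π_4
π_3 = 0.36·π_1 + 0.28·π_2 + 0.28·π_3 + 0.24·π_4
Solving with the normalization constraint gives π = (0.2186, 0.2326, 0.2870, 0.2618).
So the stationary probability of Dormant is 0.2186.

0.2186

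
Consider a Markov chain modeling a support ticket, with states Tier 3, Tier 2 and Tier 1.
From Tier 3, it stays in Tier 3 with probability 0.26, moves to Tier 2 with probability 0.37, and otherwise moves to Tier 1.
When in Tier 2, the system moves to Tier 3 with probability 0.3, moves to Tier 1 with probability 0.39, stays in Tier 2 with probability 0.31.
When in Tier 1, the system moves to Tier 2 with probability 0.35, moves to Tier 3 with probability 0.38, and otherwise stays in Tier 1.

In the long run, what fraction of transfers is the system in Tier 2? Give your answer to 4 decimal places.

0.3426

Let the stationary distribution be π with π = πP and π_1 + π_2 + π_3 = 1.
π_1 = 0.26·π_1 + 0.3·π_2 + 0.38·π_3
π_2 = 0.37·π_1 + 0.31·π_2 + 0.35·π_3
Solving with the normalization constraint gives π = (0.3148, 0.3426, 0.3426).
So the stationary probability of Tier 2 is 0.3426.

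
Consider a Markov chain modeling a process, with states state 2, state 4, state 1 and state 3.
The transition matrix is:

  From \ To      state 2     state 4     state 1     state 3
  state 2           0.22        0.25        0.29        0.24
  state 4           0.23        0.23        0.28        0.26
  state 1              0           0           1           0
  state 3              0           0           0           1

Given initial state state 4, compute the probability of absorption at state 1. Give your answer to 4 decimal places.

Let h(s) be the probability of absorption at state 1 starting from transient state s. Then h(state 1) = 1 and h(state 3) = 0. By first-step analysis:
h(state 2) = 0.22·h(state 2) + 0.25·h(state 4) + 0.29·1 + 0.24·0
h(state 4) = 0.23·h(state 2) + 0.23·h(state 4) + 0.28·1 + 0.26·0
Solving: h(state 2) = 0.5400, h(state 4) = 0.5249.
Starting from state 4, the probability is 0.5249.

0.5249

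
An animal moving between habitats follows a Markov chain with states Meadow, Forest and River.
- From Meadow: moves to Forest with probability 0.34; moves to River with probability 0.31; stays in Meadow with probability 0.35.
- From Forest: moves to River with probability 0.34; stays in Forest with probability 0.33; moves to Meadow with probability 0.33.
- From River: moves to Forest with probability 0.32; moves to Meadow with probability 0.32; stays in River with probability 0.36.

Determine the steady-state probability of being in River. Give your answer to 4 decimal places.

Let the stationary distribution be π with π = πP and π_1 + π_2 + π_3 = 1.
π_1 = 0.35·π_1 + 0.33·π_2 + 0.32·π_3
π_2 = 0.34·π_1 + 0.33·π_2 + 0.32·π_3
Solving with the normalization constraint gives π = (0.3333, 0.3300, 0.3367).
So the stationary probability of River is 0.3367.

0.3367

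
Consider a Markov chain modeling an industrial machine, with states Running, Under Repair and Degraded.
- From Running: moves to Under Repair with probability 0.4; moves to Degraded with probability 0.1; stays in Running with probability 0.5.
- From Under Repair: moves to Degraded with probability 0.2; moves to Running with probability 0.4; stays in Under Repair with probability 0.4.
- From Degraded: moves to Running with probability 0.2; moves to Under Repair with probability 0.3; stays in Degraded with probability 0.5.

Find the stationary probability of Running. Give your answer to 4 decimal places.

0.3934

Let the stationary distribution be π with π = πP and π_1 + π_2 + π_3 = 1.
π_1 = 0.5·π_1 + 0.4·π_2 + 0.2·π_3
π_2 = 0.4·π_1 + 0.4·π_2 + 0.3·π_3
Solving with the normalization constraint gives π = (0.3934, 0.3770, 0.2295).
So the stationary probability of Running is 0.3934.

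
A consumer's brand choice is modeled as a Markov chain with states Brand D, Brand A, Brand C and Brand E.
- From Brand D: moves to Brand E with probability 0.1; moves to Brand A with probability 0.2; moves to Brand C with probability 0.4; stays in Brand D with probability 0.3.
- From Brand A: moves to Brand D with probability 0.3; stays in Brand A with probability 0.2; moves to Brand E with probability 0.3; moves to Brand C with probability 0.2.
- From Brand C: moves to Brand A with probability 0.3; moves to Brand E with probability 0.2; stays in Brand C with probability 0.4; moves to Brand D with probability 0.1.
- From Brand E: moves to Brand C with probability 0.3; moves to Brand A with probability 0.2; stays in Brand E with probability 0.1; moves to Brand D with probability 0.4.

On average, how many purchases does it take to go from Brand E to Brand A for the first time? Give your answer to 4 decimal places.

4.2324

Let t(s) be the expected number of purchases to first reach Brand A from state s, with t(Brand A) = 0. Conditioning on the first purchase:
t(Brand D) = 1 + 0.3·t(Brand D) + 0.4·t(Brand C) + 0.1·t(Brand E)
t(Brand C) = 1 + 0.1·t(Brand D) + 0.4·t(Brand C) + 0.2·t(Brand E)
t(Brand E) = 1 + 0.4·t(Brand D) + 0.3·t(Brand C) + 0.1·t(Brand E)
Solving: t(Brand D) = 4.1909, t(Brand C) = 3.7759, t(Brand E) = 4.2324.
Expected purchases from Brand E to Brand A: 4.2324.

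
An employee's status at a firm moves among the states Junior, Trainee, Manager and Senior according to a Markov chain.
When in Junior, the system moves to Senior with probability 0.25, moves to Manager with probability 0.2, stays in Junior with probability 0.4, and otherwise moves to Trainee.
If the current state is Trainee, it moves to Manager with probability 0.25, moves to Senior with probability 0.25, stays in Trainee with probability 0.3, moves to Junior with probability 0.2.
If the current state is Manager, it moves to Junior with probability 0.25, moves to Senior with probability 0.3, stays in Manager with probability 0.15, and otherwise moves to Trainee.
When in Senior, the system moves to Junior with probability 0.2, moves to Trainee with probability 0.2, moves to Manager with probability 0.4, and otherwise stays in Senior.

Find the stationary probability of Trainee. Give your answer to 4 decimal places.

0.2352

Let the stationary distribution be π with π = πP and π_1 + π_2 + π_3 + π_4 = 1.
π_1 = 0.4·π_1 + 0.2·π_2 + 0.25·π_3 + 0.2·π_4
π_2 = 0.15·π_1 + 0.3·π_2 + 0.3·π_3 + 0.2·π_4
π_3 = 0.2·π_1 + 0.25·π_2 + 0.15·π_3 + 0.4·π_4
Solving with the normalization constraint gives π = (0.2656, 0.2352, 0.2493, 0.2500).
So the stationary probability of Trainee is 0.2352.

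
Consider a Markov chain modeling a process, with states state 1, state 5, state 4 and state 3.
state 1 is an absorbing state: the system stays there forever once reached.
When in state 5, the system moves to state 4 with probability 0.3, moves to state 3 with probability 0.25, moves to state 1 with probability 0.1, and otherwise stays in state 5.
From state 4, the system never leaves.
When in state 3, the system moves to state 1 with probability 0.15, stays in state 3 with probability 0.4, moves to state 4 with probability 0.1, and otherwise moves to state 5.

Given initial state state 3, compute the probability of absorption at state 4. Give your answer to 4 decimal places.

0.5620

Let h(s) be the probability of absorption at state 4 starting from transient state s. Then h(state 4) = 1 and h(state 1) = 0. By first-step analysis:
h(state 5) = 0.1·0 + 0.35·h(state 5) + 0.3·1 + 0.25·h(state 3)
h(state 3) = 0.15·0 + 0.35·h(state 5) + 0.1·1 + 0.4·h(state 3)
Solving: h(state 5) = 0.6777, h(state 3) = 0.5620.
Starting from state 3, the probability is 0.5620.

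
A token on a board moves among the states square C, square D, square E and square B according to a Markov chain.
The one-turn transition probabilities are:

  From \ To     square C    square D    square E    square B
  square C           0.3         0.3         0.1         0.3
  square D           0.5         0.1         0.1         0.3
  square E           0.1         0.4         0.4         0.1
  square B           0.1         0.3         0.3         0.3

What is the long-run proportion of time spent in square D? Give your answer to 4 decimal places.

Let the stationary distribution be π with π = πP and π_1 + π_2 + π_3 + π_4 = 1.
π_1 = 0.3·π_1 + 0.5·π_2 + 0.1·π_3 + 0.1·π_4
π_2 = 0.3·π_1 + 0.1·π_2 + 0.4·π_3 + 0.3·π_4
π_3 = 0.1·π_1 + 0.1·π_2 + 0.4·π_3 + 0.3·π_4
Solving with the normalization constraint gives π = (0.2590, 0.2680, 0.2162, 0.2568).
So the stationary probability of square D is 0.2680.

0.2680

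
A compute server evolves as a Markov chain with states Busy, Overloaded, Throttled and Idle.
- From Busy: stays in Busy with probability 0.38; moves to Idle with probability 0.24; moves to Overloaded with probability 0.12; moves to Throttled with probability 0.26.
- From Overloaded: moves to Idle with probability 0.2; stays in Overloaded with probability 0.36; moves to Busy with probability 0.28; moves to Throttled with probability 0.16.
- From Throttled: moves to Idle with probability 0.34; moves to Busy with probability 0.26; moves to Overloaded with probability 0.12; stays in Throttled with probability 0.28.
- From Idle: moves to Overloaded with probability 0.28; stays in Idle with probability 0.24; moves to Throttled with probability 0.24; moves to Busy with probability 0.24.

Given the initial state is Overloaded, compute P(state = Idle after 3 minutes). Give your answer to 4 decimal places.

0.2528

Propagate the distribution vector 3 minutes from Overloaded.
After 0 minutes: (0.0000, 1.0000, 0.0000, 0.0000)
After 1 minute: (0.2800, 0.3600, 0.1600, 0.2000)
After 2 minutes: (0.2968, 0.2384, 0.2232, 0.2416)
After 3 minutes: (0.2956, 0.2159, 0.2358, 0.2528)
P(in Idle after 3 minutes) = 0.2528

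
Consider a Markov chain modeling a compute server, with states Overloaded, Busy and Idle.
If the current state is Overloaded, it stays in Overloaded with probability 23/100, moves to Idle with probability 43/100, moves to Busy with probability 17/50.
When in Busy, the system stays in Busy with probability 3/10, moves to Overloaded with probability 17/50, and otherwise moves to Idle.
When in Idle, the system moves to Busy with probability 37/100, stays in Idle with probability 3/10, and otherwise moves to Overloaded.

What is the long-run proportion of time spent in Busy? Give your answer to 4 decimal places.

Let the stationary distribution be π with π = πP and π_1 + π_2 + π_3 = 1.
π_1 = 0.23·π_1 + 0.34·π_2 + 0.33·π_3
π_2 = 0.34·π_1 + 0.3·π_2 + 0.37·π_3
Solving with the normalization constraint gives π = (0.3031, 0.3373, 0.3596).
So the stationary probability of Busy is 0.3373.

0.3373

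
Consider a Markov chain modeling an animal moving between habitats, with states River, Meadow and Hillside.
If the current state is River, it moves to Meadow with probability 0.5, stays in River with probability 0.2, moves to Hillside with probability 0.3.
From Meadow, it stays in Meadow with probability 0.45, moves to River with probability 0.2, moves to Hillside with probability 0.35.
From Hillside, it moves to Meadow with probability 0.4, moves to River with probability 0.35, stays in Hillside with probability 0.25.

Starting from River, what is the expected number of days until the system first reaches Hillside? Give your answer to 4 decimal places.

3.0882

Let t(s) be the expected number of days to first reach Hillside from state s, with t(Hillside) = 0. Conditioning on the first day:
t(River) = 1 + 0.2·t(River) + 0.5·t(Meadow)
t(Meadow) = 1 + 0.2·t(River) + 0.45·t(Meadow)
Solving: t(River) = 3.0882, t(Meadow) = 2.9412.
Expected days from River to Hillside: 3.0882.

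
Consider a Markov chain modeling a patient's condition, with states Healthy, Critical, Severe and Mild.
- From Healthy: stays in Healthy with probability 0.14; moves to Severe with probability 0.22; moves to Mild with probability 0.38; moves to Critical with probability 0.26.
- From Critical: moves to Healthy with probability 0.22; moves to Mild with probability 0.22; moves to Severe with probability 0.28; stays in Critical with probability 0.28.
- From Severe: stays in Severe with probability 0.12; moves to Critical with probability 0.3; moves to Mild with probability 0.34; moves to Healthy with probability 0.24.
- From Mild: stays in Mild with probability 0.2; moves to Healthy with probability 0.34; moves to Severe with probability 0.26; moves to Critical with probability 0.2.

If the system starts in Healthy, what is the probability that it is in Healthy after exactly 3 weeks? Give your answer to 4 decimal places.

Propagate the distribution vector 3 weeks from Healthy.
After 0 weeks: (1.0000, 0.0000, 0.0000, 0.0000)
After 1 week: (0.1400, 0.2600, 0.2200, 0.3800)
After 2 weeks: (0.2588, 0.2512, 0.2288, 0.2612)
After 3 weeks: (0.2352, 0.2585, 0.2226, 0.2836)
P(in Healthy after 3 weeks) = 0.2352

0.2352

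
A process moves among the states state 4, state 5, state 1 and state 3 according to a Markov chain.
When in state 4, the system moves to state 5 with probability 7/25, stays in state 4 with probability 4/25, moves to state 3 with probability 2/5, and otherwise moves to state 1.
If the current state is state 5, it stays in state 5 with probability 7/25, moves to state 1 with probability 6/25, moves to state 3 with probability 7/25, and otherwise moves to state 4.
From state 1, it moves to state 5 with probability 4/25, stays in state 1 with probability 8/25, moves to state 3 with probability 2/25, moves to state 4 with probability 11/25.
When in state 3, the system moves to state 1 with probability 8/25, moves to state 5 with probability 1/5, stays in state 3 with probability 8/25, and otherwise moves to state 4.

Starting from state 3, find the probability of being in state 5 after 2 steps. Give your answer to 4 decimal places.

0.2160

Propagate the distribution vector 2 steps from state 3.
After 0 steps: (0.0000, 0.0000, 0.0000, 1.0000)
After 1 step: (0.1600, 0.2000, 0.3200, 0.3200)
After 2 steps: (0.2576, 0.2160, 0.2784, 0.2480)
P(in state 5 after 2 steps) = 0.2160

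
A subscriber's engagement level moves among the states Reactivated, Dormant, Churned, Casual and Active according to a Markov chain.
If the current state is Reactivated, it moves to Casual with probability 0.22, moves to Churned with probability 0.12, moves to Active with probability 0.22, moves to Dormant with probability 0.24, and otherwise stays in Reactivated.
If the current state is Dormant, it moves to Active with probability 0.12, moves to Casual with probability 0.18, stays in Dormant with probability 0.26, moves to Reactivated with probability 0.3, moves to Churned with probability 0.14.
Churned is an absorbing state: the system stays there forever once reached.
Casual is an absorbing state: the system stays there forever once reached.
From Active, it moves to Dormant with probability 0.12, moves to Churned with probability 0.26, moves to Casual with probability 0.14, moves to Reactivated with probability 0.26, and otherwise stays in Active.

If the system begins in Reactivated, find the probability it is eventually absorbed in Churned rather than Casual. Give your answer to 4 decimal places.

0.4378

Let h(s) be the probability of absorption at Churned starting from transient state s. Then h(Churned) = 1 and h(Casual) = 0. By first-step analysis:
h(Reactivated) = 0.2·h(Reactivated) + 0.24·h(Dormant) + 0.12·1 + 0.22·0 + 0.22·h(Active)
h(Dormant) = 0.3·h(Reactivated) + 0.26·h(Dormant) + 0.14·1 + 0.18·0 + 0.12·h(Active)
h(Active) = 0.26·h(Reactivated) + 0.12·h(Dormant) + 0.26·1 + 0.14·0 + 0.22·h(Active)
Solving: h(Reactivated) = 0.4378, h(Dormant) = 0.4558, h(Active) = 0.5494.
Starting from Reactivated, the probability is 0.4378.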